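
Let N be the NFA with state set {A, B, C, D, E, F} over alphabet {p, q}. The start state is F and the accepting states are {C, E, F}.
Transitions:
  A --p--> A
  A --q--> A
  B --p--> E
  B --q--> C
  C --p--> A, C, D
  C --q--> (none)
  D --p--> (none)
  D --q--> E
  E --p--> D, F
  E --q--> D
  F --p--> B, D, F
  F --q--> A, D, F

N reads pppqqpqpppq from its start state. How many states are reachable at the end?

Start: {F}
read p: {B, D, F}
read p: {B, D, E, F}
read p: {B, D, E, F}
read q: {A, C, D, E, F}
read q: {A, D, E, F}
read p: {A, B, D, F}
read q: {A, C, D, E, F}
read p: {A, B, C, D, F}
read p: {A, B, C, D, E, F}
read p: {A, B, C, D, E, F}
read q: {A, C, D, E, F}
Final reachable set {A, C, D, E, F} has 5 states.

5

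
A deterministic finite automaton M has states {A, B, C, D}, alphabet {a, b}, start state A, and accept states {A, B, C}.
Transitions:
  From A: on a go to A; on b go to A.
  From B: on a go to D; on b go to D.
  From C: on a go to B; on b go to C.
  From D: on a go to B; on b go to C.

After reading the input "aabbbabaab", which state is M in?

A --a--> A
A --a--> A
A --b--> A
A --b--> A
A --b--> A
A --a--> A
A --b--> A
A --a--> A
A --a--> A
A --b--> A

A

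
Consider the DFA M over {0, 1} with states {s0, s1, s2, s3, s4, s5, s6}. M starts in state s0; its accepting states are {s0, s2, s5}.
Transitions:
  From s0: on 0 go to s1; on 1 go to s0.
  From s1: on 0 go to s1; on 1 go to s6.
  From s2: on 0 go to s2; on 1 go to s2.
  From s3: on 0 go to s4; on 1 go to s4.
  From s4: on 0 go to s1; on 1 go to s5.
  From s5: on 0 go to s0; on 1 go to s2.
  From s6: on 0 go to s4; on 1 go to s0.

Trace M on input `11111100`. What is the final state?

s1

s0 --1--> s0
s0 --1--> s0
s0 --1--> s0
s0 --1--> s0
s0 --1--> s0
s0 --1--> s0
s0 --0--> s1
s1 --0--> s1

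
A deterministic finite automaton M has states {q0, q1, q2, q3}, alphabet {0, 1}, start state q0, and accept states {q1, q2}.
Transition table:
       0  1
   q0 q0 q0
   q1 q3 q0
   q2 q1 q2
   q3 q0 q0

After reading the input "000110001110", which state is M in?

q0

q0 --0--> q0
q0 --0--> q0
q0 --0--> q0
q0 --1--> q0
q0 --1--> q0
q0 --0--> q0
q0 --0--> q0
q0 --0--> q0
q0 --1--> q0
q0 --1--> q0
q0 --1--> q0
q0 --0--> q0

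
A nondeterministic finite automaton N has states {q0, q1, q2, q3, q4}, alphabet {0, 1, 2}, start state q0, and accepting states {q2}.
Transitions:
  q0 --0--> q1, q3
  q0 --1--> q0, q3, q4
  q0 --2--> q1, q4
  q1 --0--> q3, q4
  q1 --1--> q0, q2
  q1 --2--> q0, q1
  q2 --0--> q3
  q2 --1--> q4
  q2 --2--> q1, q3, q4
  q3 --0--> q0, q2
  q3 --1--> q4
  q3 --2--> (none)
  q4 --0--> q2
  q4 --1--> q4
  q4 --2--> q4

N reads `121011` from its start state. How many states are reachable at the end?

Start: {q0}
read 1: {q0, q3, q4}
read 2: {q1, q4}
read 1: {q0, q2, q4}
read 0: {q1, q2, q3}
read 1: {q0, q2, q4}
read 1: {q0, q3, q4}
Final reachable set {q0, q3, q4} has 3 states.

3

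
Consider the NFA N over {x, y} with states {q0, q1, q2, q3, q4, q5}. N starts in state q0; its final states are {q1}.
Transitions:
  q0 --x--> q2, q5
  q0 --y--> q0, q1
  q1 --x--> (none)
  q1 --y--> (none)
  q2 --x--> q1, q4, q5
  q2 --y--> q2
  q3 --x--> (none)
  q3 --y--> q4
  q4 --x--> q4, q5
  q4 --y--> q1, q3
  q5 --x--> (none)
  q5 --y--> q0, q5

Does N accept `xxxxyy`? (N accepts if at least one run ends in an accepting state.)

accepted

Start: {q0}
read x: {q2, q5}
read x: {q1, q4, q5}
read x: {q4, q5}
read x: {q4, q5}
read y: {q0, q1, q3, q5}
read y: {q0, q1, q4, q5}
Reachable ∩ accepting = {q1} — nonempty.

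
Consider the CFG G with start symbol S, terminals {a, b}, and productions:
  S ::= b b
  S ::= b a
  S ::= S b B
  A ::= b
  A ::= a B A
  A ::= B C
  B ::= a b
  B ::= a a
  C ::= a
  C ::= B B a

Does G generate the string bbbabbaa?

S ⇒ SbB ⇒ SbBbB ⇒ bbbBbB ⇒ bbbabbB ⇒ bbbabbaa

yes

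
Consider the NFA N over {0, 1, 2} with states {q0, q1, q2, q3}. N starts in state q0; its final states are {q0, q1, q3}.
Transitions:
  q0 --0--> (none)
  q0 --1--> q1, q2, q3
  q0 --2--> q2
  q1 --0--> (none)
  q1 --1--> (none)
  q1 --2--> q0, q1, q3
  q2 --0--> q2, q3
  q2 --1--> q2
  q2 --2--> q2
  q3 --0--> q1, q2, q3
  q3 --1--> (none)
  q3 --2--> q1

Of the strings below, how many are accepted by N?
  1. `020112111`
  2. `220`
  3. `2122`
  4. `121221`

2

`020112111`: rejected
`220`: accepted
`2122`: rejected
`121221`: accepted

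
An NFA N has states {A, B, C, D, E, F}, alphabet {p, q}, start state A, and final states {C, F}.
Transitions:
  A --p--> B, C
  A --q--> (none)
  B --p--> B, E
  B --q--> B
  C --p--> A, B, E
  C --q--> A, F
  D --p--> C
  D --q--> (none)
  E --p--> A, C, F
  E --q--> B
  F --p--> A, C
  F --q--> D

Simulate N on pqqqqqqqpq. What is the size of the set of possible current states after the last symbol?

1

Start: {A}
read p: {B, C}
read q: {A, B, F}
read q: {B, D}
read q: {B}
read q: {B}
read q: {B}
read q: {B}
read q: {B}
read p: {B, E}
read q: {B}
Final reachable set {B} has 1 state.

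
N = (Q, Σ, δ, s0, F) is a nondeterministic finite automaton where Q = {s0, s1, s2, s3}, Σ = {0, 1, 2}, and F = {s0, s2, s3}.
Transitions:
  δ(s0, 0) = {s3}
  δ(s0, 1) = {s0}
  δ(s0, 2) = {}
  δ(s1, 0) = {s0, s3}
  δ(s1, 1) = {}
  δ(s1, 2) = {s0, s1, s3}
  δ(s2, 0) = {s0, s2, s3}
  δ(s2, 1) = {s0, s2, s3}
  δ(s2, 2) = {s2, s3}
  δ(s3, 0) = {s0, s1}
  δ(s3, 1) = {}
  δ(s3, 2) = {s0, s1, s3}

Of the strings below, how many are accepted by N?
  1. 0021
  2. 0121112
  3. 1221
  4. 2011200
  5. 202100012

0021: accepted
0121112: rejected
1221: rejected
2011200: rejected
202100012: rejected

1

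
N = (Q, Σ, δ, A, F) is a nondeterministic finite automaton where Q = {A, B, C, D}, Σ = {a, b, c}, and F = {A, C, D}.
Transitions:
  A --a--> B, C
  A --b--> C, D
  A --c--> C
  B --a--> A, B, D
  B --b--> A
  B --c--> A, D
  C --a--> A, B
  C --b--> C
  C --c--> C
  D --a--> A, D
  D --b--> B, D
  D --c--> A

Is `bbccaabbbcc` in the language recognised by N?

Start: {A}
read b: {C, D}
read b: {B, C, D}
read c: {A, C, D}
read c: {A, C}
read a: {A, B, C}
read a: {A, B, C, D}
read b: {A, B, C, D}
read b: {A, B, C, D}
read b: {A, B, C, D}
read c: {A, C, D}
read c: {A, C}
Reachable ∩ accepting = {A, C} — nonempty.

accepted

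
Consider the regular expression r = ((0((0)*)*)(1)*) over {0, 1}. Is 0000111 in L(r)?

Split as 0000·111: (0((0)*)*) matches 0000 and (1)* matches 111.

yes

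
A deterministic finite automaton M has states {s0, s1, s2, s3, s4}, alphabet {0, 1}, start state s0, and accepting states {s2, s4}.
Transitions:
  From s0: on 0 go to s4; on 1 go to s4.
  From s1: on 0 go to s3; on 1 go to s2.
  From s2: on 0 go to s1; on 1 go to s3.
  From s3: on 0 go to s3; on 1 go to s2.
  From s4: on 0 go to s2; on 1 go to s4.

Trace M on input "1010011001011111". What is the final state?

s0 --1--> s4
s4 --0--> s2
s2 --1--> s3
s3 --0--> s3
s3 --0--> s3
s3 --1--> s2
s2 --1--> s3
s3 --0--> s3
s3 --0--> s3
s3 --1--> s2
s2 --0--> s1
s1 --1--> s2
s2 --1--> s3
s3 --1--> s2
s2 --1--> s3
s3 --1--> s2

s2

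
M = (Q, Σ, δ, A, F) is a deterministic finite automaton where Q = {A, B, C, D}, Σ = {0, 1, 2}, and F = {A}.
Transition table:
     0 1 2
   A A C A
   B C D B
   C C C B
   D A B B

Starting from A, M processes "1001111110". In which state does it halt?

C

A --1--> C
C --0--> C
C --0--> C
C --1--> C
C --1--> C
C --1--> C
C --1--> C
C --1--> C
C --1--> C
C --0--> C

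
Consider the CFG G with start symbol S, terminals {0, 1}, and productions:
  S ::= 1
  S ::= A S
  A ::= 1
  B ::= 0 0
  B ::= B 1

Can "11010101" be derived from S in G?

no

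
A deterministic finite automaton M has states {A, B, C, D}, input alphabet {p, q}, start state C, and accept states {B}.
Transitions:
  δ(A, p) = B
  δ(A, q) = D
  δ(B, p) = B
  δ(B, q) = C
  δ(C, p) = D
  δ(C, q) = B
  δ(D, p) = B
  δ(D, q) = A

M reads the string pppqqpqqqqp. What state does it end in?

C --p--> D
D --p--> B
B --p--> B
B --q--> C
C --q--> B
B --p--> B
B --q--> C
C --q--> B
B --q--> C
C --q--> B
B --p--> B

B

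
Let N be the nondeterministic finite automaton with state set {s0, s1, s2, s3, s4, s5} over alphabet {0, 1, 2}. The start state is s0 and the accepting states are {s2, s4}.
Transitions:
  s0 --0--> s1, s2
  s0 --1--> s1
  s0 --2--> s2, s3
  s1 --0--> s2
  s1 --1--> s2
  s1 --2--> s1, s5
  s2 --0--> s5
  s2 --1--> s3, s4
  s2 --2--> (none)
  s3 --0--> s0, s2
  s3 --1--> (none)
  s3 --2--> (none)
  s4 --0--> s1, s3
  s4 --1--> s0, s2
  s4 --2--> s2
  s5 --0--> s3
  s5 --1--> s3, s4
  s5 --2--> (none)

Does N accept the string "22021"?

rejected

Start: {s0}
read 2: {s2, s3}
read 2: {}
The reachable set is empty and stays empty for the remaining 3 symbols.
Reachable ∩ accepting = {} — empty.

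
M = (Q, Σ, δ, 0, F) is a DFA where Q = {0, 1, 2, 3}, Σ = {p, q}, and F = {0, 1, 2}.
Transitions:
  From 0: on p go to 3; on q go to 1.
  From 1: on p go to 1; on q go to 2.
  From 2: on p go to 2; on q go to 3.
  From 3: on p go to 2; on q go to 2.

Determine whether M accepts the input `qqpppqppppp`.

0 --q--> 1
1 --q--> 2
2 --p--> 2
2 --p--> 2
2 --p--> 2
2 --q--> 3
3 --p--> 2
2 --p--> 2
2 --p--> 2
2 --p--> 2
2 --p--> 2
End in state 2, which is an accepting state.

accepted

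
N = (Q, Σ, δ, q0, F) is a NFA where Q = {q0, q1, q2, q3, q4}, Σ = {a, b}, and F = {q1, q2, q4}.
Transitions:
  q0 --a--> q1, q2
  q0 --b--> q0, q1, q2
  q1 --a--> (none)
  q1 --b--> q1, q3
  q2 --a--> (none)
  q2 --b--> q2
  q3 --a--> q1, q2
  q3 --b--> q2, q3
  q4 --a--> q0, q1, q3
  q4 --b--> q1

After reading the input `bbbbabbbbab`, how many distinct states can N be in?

Start: {q0}
read b: {q0, q1, q2}
read b: {q0, q1, q2, q3}
read b: {q0, q1, q2, q3}
read b: {q0, q1, q2, q3}
read a: {q1, q2}
read b: {q1, q2, q3}
read b: {q1, q2, q3}
read b: {q1, q2, q3}
read b: {q1, q2, q3}
read a: {q1, q2}
read b: {q1, q2, q3}
Final reachable set {q1, q2, q3} has 3 states.

3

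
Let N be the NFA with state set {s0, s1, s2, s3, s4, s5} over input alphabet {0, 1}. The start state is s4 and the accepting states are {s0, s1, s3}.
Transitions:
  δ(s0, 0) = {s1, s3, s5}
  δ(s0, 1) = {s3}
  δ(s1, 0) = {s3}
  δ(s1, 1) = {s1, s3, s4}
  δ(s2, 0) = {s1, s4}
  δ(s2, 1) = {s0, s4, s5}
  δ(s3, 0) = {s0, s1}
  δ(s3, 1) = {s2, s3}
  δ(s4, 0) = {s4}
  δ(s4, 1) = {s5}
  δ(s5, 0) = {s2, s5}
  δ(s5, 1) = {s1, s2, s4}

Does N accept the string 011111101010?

Start: {s4}
read 0: {s4}
read 1: {s5}
read 1: {s1, s2, s4}
read 1: {s0, s1, s3, s4, s5}
read 1: {s1, s2, s3, s4, s5}
read 1: {s0, s1, s2, s3, s4, s5}
read 1: {s0, s1, s2, s3, s4, s5}
read 0: {s0, s1, s2, s3, s4, s5}
read 1: {s0, s1, s2, s3, s4, s5}
read 0: {s0, s1, s2, s3, s4, s5}
read 1: {s0, s1, s2, s3, s4, s5}
read 0: {s0, s1, s2, s3, s4, s5}
Reachable ∩ accepting = {s0, s1, s3} — nonempty.

accepted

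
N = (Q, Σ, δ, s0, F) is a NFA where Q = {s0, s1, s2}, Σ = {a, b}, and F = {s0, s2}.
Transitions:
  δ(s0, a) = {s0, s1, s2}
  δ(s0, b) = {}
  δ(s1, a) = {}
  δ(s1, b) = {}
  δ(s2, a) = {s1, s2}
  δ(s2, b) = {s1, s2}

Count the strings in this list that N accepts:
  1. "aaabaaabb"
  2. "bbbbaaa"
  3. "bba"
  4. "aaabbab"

2

"aaabaaabb": accepted
"bbbbaaa": rejected
"bba": rejected
"aaabbab": accepted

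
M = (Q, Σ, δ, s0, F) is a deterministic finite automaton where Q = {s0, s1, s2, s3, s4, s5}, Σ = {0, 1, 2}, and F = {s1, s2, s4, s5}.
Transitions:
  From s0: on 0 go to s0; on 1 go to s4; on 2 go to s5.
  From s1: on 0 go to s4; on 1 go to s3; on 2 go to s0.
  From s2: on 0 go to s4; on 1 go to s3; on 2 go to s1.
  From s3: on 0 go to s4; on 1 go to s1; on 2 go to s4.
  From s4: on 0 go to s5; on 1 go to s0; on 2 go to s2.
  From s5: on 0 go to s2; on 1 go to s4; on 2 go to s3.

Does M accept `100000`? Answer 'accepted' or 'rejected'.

accepted

s0 --1--> s4
s4 --0--> s5
s5 --0--> s2
s2 --0--> s4
s4 --0--> s5
s5 --0--> s2
End in state s2, which is an accepting state.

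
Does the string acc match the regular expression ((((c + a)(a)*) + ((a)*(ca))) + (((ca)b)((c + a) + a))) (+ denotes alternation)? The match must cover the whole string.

no

Neither (((c+a)(a)*)+((a)*(ca))) nor (((ca)b)((c+a)+a)) matches acc.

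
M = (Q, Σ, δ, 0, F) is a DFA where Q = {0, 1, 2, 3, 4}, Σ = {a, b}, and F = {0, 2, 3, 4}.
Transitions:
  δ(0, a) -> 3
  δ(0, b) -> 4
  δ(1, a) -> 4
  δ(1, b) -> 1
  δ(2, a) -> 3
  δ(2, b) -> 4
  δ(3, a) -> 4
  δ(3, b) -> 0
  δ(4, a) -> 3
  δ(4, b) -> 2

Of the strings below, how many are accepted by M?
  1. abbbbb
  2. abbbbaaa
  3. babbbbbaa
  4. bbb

4

abbbbb: accepted
abbbbaaa: accepted
babbbbbaa: accepted
bbb: accepted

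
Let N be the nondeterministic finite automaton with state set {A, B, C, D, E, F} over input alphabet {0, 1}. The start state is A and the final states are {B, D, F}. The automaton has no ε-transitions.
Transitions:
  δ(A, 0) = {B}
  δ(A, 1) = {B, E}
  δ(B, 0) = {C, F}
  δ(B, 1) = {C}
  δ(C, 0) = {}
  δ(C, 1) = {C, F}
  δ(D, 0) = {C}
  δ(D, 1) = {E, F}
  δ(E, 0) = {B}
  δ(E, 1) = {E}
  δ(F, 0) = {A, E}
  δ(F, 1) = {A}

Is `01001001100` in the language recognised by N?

rejected

Start: {A}
read 0: {B}
read 1: {C}
read 0: {}
The reachable set is empty and stays empty for the remaining 8 symbols.
Reachable ∩ accepting = {} — empty.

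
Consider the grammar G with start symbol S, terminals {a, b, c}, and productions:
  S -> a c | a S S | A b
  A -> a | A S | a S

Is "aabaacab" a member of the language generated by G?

S ⇒ aSS ⇒ aAbS ⇒ aabS ⇒ aabaSS ⇒ aabaacS ⇒ aabaacAb ⇒ aabaacab

yes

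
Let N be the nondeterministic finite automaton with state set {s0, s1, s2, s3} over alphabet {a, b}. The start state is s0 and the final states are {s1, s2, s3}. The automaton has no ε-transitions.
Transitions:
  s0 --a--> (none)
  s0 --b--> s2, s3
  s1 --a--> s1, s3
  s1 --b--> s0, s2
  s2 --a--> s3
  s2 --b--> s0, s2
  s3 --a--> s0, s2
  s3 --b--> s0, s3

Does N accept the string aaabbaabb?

rejected

Start: {s0}
read a: {}
The reachable set is empty and stays empty for the remaining 8 symbols.
Reachable ∩ accepting = {} — empty.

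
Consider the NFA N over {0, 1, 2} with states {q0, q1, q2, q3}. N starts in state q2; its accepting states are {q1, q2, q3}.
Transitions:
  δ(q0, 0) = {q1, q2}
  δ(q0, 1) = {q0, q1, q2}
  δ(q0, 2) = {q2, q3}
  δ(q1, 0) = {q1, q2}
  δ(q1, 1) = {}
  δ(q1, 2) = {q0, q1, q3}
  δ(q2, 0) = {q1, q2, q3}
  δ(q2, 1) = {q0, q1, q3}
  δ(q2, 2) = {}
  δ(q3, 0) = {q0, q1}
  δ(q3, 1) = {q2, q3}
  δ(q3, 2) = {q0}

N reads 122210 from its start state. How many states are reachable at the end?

Start: {q2}
read 1: {q0, q1, q3}
read 2: {q0, q1, q2, q3}
read 2: {q0, q1, q2, q3}
read 2: {q0, q1, q2, q3}
read 1: {q0, q1, q2, q3}
read 0: {q0, q1, q2, q3}
Final reachable set {q0, q1, q2, q3} has 4 states.

4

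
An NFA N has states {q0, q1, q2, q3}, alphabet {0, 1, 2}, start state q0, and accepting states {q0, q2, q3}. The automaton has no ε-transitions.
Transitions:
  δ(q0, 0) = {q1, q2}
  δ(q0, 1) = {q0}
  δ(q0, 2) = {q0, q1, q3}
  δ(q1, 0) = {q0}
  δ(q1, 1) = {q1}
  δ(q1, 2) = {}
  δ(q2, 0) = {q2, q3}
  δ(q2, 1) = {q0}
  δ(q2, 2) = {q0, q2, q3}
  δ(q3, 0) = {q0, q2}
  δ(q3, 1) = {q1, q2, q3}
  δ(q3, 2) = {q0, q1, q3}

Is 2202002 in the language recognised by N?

Start: {q0}
read 2: {q0, q1, q3}
read 2: {q0, q1, q3}
read 0: {q0, q1, q2}
read 2: {q0, q1, q2, q3}
read 0: {q0, q1, q2, q3}
read 0: {q0, q1, q2, q3}
read 2: {q0, q1, q2, q3}
Reachable ∩ accepting = {q0, q2, q3} — nonempty.

accepted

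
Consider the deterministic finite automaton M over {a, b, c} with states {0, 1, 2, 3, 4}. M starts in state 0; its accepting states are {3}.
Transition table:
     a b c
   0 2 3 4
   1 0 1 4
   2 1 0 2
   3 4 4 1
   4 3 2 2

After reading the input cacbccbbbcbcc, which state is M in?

2

0 --c--> 4
4 --a--> 3
3 --c--> 1
1 --b--> 1
1 --c--> 4
4 --c--> 2
2 --b--> 0
0 --b--> 3
3 --b--> 4
4 --c--> 2
2 --b--> 0
0 --c--> 4
4 --c--> 2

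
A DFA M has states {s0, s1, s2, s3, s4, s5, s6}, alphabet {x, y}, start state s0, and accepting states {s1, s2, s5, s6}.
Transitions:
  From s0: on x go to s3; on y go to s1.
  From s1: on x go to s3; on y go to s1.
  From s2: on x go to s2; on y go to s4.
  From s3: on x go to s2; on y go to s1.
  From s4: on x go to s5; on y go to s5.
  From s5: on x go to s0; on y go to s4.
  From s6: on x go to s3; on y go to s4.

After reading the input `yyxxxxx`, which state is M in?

s0 --y--> s1
s1 --y--> s1
s1 --x--> s3
s3 --x--> s2
s2 --x--> s2
s2 --x--> s2
s2 --x--> s2

s2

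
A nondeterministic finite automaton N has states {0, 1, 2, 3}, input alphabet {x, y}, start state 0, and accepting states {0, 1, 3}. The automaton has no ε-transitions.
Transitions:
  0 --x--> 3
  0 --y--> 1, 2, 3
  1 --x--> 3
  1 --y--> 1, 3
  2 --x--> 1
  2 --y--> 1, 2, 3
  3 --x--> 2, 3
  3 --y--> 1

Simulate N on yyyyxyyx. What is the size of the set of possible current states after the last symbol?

3

Start: {0}
read y: {1, 2, 3}
read y: {1, 2, 3}
read y: {1, 2, 3}
read y: {1, 2, 3}
read x: {1, 2, 3}
read y: {1, 2, 3}
read y: {1, 2, 3}
read x: {1, 2, 3}
Final reachable set {1, 2, 3} has 3 states.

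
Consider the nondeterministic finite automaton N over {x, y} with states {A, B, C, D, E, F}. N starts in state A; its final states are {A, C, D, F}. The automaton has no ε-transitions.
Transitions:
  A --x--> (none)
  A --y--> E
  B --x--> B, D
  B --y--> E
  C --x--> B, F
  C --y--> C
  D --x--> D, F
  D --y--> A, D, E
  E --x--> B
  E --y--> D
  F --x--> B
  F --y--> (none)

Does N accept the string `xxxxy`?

Start: {A}
read x: {}
The reachable set is empty and stays empty for the remaining 4 symbols.
Reachable ∩ accepting = {} — empty.

rejected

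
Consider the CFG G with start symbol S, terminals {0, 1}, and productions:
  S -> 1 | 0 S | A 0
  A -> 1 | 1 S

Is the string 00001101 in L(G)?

no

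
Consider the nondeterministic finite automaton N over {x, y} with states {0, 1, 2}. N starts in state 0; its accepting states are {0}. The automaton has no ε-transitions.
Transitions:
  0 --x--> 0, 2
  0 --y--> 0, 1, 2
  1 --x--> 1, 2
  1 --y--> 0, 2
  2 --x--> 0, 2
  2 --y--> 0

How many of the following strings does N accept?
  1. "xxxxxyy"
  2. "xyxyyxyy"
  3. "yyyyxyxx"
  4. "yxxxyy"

"xxxxxyy": accepted
"xyxyyxyy": accepted
"yyyyxyxx": accepted
"yxxxyy": accepted

4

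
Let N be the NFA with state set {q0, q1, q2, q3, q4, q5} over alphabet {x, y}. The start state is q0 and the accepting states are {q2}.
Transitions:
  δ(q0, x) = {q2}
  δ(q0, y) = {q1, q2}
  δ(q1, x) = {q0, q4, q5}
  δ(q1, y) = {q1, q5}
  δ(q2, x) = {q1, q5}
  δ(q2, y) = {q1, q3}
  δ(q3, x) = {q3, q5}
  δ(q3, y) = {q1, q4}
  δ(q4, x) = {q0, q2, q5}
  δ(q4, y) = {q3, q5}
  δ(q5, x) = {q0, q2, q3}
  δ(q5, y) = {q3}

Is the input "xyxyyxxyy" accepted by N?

Start: {q0}
read x: {q2}
read y: {q1, q3}
read x: {q0, q3, q4, q5}
read y: {q1, q2, q3, q4, q5}
read y: {q1, q3, q4, q5}
read x: {q0, q2, q3, q4, q5}
read x: {q0, q1, q2, q3, q5}
read y: {q1, q2, q3, q4, q5}
read y: {q1, q3, q4, q5}
Reachable ∩ accepting = {} — empty.

rejected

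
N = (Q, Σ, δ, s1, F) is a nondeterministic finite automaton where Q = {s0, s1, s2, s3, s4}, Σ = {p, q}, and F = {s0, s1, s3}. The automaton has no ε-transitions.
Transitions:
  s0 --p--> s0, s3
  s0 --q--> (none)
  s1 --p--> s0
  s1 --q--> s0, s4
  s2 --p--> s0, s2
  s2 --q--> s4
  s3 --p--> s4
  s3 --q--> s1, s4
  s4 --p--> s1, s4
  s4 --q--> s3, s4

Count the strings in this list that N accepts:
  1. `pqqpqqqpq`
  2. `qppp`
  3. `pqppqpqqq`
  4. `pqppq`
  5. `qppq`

`pqqpqqqpq`: rejected
`qppp`: accepted
`pqppqpqqq`: rejected
`pqppq`: rejected
`qppq`: accepted

2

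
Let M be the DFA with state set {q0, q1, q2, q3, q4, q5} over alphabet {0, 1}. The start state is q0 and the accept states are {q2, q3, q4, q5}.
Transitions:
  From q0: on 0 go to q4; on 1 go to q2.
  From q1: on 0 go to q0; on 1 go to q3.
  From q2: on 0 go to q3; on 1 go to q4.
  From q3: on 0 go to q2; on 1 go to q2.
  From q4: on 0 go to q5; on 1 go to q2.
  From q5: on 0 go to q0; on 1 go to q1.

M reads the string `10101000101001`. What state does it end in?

q0 --1--> q2
q2 --0--> q3
q3 --1--> q2
q2 --0--> q3
q3 --1--> q2
q2 --0--> q3
q3 --0--> q2
q2 --0--> q3
q3 --1--> q2
q2 --0--> q3
q3 --1--> q2
q2 --0--> q3
q3 --0--> q2
q2 --1--> q4

q4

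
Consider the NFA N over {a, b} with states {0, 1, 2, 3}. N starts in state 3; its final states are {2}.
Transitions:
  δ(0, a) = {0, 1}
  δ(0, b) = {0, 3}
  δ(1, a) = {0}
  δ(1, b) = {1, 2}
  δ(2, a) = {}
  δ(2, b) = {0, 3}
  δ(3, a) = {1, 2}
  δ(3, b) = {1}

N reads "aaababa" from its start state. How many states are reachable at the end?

3

Start: {3}
read a: {1, 2}
read a: {0}
read a: {0, 1}
read b: {0, 1, 2, 3}
read a: {0, 1, 2}
read b: {0, 1, 2, 3}
read a: {0, 1, 2}
Final reachable set {0, 1, 2} has 3 states.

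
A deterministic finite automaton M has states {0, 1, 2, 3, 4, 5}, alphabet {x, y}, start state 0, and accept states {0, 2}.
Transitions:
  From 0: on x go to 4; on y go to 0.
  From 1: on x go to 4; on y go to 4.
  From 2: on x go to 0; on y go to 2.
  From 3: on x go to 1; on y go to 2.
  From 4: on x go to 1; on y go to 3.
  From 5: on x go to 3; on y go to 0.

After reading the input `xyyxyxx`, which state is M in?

1

0 --x--> 4
4 --y--> 3
3 --y--> 2
2 --x--> 0
0 --y--> 0
0 --x--> 4
4 --x--> 1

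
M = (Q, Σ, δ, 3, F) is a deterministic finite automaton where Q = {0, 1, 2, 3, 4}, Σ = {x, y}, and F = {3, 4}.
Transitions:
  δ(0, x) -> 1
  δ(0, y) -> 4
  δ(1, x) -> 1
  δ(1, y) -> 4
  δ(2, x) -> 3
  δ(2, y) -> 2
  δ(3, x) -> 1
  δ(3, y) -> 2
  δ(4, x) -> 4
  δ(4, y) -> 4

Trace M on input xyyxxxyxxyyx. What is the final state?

3 --x--> 1
1 --y--> 4
4 --y--> 4
4 --x--> 4
4 --x--> 4
4 --x--> 4
4 --y--> 4
4 --x--> 4
4 --x--> 4
4 --y--> 4
4 --y--> 4
4 --x--> 4

4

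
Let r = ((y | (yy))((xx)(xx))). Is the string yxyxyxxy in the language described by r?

no

No split of yxyxyxxy into u·v has (y|(yy)) matching u and ((xx)(xx)) matching v.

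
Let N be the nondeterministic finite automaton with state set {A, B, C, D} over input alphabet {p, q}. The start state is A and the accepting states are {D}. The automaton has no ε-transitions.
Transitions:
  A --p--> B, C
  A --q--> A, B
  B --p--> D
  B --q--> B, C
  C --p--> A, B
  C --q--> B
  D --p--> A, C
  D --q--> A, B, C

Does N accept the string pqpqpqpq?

Start: {A}
read p: {B, C}
read q: {B, C}
read p: {A, B, D}
read q: {A, B, C}
read p: {A, B, C, D}
read q: {A, B, C}
read p: {A, B, C, D}
read q: {A, B, C}
Reachable ∩ accepting = {} — empty.

rejected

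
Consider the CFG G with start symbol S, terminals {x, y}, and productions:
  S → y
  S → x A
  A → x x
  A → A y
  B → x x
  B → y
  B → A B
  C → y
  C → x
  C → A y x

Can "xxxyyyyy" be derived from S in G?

yes

S ⇒ xA ⇒ xAy ⇒ xAyy ⇒ xAyyy ⇒ xAyyyy ⇒ xAyyyyy ⇒ xxxyyyyy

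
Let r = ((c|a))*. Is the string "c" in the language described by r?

Split into 1 piece c; each matches (c|a).

yes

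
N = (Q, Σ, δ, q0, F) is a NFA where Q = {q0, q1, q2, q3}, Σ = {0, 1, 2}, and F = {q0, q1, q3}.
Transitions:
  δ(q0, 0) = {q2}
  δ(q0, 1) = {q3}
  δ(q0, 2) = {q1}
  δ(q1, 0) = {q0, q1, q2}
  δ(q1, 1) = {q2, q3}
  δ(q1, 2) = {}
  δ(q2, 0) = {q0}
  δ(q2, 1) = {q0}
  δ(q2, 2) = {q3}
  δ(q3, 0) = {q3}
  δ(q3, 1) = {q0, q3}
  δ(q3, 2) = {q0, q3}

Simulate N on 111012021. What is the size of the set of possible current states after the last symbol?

Start: {q0}
read 1: {q3}
read 1: {q0, q3}
read 1: {q0, q3}
read 0: {q2, q3}
read 1: {q0, q3}
read 2: {q0, q1, q3}
read 0: {q0, q1, q2, q3}
read 2: {q0, q1, q3}
read 1: {q0, q2, q3}
Final reachable set {q0, q2, q3} has 3 states.

3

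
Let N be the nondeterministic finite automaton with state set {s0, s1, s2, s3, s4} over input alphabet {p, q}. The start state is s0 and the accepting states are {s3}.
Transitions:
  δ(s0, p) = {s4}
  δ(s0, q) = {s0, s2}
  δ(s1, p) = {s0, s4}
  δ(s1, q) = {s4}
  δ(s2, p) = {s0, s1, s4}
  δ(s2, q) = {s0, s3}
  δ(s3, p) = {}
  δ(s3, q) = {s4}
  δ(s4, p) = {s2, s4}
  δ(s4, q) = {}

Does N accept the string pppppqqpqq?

Start: {s0}
read p: {s4}
read p: {s2, s4}
read p: {s0, s1, s2, s4}
read p: {s0, s1, s2, s4}
read p: {s0, s1, s2, s4}
read q: {s0, s2, s3, s4}
read q: {s0, s2, s3, s4}
read p: {s0, s1, s2, s4}
read q: {s0, s2, s3, s4}
read q: {s0, s2, s3, s4}
Reachable ∩ accepting = {s3} — nonempty.

accepted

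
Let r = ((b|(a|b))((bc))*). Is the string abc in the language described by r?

Split as a·bc: (b|(a|b)) matches a and ((bc))* matches bc.

yes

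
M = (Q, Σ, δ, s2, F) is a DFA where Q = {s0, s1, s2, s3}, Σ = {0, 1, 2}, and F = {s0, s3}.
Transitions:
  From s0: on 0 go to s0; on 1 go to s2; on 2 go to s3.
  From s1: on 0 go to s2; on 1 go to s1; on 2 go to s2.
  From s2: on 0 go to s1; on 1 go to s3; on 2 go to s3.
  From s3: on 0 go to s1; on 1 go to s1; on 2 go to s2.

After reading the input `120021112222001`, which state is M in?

s2 --1--> s3
s3 --2--> s2
s2 --0--> s1
s1 --0--> s2
s2 --2--> s3
s3 --1--> s1
s1 --1--> s1
s1 --1--> s1
s1 --2--> s2
s2 --2--> s3
s3 --2--> s2
s2 --2--> s3
s3 --0--> s1
s1 --0--> s2
s2 --1--> s3

s3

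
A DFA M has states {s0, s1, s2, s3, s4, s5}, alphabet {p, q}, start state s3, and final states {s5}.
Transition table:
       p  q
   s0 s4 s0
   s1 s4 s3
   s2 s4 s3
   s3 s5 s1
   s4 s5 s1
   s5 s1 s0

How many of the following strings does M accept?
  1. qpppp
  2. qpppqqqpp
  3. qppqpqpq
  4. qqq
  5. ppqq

qpppp: rejected
qpppqqqpp: rejected
qppqpqpq: rejected
qqq: rejected
ppqq: rejected

0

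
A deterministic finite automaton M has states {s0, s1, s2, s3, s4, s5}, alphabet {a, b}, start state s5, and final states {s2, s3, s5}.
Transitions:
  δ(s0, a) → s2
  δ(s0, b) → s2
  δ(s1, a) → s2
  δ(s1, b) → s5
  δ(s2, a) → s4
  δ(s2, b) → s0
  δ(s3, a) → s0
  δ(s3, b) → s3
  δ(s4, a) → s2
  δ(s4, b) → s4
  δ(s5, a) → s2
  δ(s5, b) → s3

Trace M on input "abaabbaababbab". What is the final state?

s5 --a--> s2
s2 --b--> s0
s0 --a--> s2
s2 --a--> s4
s4 --b--> s4
s4 --b--> s4
s4 --a--> s2
s2 --a--> s4
s4 --b--> s4
s4 --a--> s2
s2 --b--> s0
s0 --b--> s2
s2 --a--> s4
s4 --b--> s4

s4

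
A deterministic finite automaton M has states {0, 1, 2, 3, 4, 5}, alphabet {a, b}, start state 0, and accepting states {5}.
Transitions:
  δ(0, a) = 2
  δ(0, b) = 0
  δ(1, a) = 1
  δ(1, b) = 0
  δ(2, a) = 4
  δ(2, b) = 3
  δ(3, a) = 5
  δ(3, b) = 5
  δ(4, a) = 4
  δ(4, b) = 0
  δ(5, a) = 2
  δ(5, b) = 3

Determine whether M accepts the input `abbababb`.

accepted

0 --a--> 2
2 --b--> 3
3 --b--> 5
5 --a--> 2
2 --b--> 3
3 --a--> 5
5 --b--> 3
3 --b--> 5
End in state 5, which is an accepting state.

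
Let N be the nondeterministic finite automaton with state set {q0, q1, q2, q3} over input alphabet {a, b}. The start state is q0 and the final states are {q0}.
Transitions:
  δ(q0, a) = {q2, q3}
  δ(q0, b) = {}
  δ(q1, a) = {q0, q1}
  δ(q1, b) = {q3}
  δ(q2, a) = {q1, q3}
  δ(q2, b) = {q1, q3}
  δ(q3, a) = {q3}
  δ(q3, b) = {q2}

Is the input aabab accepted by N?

Start: {q0}
read a: {q2, q3}
read a: {q1, q3}
read b: {q2, q3}
read a: {q1, q3}
read b: {q2, q3}
Reachable ∩ accepting = {} — empty.

rejected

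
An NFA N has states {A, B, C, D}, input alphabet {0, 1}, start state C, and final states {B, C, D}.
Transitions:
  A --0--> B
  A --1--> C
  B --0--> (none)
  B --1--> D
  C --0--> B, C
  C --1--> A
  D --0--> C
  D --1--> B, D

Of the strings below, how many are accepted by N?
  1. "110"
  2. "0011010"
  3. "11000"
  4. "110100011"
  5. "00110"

"110": accepted
"0011010": accepted
"11000": accepted
"110100011": accepted
"00110": accepted

5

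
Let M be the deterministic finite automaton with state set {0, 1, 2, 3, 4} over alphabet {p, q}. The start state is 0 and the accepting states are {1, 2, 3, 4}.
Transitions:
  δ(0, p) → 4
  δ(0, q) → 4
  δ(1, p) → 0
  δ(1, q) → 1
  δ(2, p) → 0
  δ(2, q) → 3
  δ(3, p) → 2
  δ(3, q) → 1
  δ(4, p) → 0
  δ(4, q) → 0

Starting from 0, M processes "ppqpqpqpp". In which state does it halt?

4

0 --p--> 4
4 --p--> 0
0 --q--> 4
4 --p--> 0
0 --q--> 4
4 --p--> 0
0 --q--> 4
4 --p--> 0
0 --p--> 4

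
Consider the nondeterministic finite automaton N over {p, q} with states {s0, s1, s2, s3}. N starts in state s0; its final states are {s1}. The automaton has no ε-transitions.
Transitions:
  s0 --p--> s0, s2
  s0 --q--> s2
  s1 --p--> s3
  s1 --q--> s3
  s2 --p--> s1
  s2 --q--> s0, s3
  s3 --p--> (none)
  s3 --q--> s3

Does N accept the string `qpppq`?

Start: {s0}
read q: {s2}
read p: {s1}
read p: {s3}
read p: {}
The reachable set is empty and stays empty for the remaining 1 symbol.
Reachable ∩ accepting = {} — empty.

rejected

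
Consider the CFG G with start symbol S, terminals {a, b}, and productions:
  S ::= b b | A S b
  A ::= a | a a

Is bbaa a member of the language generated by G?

no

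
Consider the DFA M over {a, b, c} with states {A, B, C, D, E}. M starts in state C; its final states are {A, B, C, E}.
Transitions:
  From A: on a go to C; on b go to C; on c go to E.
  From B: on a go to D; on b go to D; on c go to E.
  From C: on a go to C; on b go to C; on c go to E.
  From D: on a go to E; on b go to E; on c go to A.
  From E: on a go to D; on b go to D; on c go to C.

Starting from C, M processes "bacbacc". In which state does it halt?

C --b--> C
C --a--> C
C --c--> E
E --b--> D
D --a--> E
E --c--> C
C --c--> E

E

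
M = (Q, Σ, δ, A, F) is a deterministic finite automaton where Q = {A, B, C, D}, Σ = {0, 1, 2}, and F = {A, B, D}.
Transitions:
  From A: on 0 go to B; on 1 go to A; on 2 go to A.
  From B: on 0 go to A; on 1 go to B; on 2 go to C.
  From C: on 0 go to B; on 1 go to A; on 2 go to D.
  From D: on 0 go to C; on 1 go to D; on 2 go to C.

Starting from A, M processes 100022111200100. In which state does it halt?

A --1--> A
A --0--> B
B --0--> A
A --0--> B
B --2--> C
C --2--> D
D --1--> D
D --1--> D
D --1--> D
D --2--> C
C --0--> B
B --0--> A
A --1--> A
A --0--> B
B --0--> A

A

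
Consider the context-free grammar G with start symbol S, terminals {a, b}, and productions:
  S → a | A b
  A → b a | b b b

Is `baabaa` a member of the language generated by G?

no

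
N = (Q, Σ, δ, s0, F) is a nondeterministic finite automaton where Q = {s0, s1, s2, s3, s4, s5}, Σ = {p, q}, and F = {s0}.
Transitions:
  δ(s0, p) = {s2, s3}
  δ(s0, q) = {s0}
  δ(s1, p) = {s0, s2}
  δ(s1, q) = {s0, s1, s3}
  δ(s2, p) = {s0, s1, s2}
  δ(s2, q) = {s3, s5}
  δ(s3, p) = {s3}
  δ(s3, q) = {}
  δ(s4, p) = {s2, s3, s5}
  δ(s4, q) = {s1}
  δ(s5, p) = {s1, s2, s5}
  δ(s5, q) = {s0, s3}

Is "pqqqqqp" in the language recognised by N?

rejected

Start: {s0}
read p: {s2, s3}
read q: {s3, s5}
read q: {s0, s3}
read q: {s0}
read q: {s0}
read q: {s0}
read p: {s2, s3}
Reachable ∩ accepting = {} — empty.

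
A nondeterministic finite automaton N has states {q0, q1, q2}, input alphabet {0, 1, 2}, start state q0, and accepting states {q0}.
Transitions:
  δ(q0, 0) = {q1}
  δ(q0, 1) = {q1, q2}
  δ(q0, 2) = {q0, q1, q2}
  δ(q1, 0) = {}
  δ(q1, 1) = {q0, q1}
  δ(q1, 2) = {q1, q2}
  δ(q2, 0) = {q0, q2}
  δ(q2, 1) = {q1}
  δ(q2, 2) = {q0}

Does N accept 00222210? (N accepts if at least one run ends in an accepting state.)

rejected

Start: {q0}
read 0: {q1}
read 0: {}
The reachable set is empty and stays empty for the remaining 6 symbols.
Reachable ∩ accepting = {} — empty.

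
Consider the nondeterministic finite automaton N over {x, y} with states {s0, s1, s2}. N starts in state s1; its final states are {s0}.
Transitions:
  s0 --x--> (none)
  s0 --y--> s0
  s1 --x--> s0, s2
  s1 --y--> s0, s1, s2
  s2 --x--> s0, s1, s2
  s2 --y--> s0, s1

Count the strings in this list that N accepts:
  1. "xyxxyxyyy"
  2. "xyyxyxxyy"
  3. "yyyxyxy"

3

"xyxxyxyyy": accepted
"xyyxyxxyy": accepted
"yyyxyxy": accepted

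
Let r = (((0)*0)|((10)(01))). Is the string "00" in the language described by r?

The left alternative ((0)*0) matches 00.

yes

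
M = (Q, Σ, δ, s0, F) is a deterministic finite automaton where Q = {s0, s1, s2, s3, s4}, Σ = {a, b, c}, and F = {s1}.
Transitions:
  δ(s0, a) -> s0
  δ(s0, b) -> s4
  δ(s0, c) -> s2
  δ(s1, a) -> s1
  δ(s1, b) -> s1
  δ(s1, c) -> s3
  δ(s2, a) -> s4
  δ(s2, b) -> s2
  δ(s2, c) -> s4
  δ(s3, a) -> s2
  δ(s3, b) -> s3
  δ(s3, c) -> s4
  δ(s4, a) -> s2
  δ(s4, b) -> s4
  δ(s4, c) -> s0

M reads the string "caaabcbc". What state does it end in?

s0

s0 --c--> s2
s2 --a--> s4
s4 --a--> s2
s2 --a--> s4
s4 --b--> s4
s4 --c--> s0
s0 --b--> s4
s4 --c--> s0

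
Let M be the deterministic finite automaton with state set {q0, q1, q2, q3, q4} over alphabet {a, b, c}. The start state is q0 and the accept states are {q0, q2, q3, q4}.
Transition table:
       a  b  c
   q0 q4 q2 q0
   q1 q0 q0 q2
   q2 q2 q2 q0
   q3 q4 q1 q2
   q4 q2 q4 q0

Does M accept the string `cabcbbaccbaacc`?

q0 --c--> q0
q0 --a--> q4
q4 --b--> q4
q4 --c--> q0
q0 --b--> q2
q2 --b--> q2
q2 --a--> q2
q2 --c--> q0
q0 --c--> q0
q0 --b--> q2
q2 --a--> q2
q2 --a--> q2
q2 --c--> q0
q0 --c--> q0
End in state q0, which is an accepting state.

accepted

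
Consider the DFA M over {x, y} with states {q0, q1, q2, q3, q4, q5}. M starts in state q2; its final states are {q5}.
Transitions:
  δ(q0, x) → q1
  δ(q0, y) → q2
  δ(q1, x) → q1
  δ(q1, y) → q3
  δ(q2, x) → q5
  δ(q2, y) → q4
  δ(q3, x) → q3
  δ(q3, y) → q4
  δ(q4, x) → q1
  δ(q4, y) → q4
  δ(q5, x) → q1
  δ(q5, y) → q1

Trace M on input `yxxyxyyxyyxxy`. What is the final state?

q2 --y--> q4
q4 --x--> q1
q1 --x--> q1
q1 --y--> q3
q3 --x--> q3
q3 --y--> q4
q4 --y--> q4
q4 --x--> q1
q1 --y--> q3
q3 --y--> q4
q4 --x--> q1
q1 --x--> q1
q1 --y--> q3

q3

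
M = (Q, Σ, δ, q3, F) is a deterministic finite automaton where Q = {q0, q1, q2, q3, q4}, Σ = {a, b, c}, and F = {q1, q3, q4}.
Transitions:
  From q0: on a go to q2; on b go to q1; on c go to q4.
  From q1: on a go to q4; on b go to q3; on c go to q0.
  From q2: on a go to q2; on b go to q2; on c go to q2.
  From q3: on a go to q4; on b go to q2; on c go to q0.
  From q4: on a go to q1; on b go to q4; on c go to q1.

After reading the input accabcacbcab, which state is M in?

q3 --a--> q4
q4 --c--> q1
q1 --c--> q0
q0 --a--> q2
q2 --b--> q2
q2 --c--> q2
q2 --a--> q2
q2 --c--> q2
q2 --b--> q2
q2 --c--> q2
q2 --a--> q2
q2 --b--> q2

q2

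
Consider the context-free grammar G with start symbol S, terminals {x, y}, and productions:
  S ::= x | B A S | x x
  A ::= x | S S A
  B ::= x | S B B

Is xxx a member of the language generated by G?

yes

S ⇒ BAS ⇒ xAS ⇒ xxS ⇒ xxx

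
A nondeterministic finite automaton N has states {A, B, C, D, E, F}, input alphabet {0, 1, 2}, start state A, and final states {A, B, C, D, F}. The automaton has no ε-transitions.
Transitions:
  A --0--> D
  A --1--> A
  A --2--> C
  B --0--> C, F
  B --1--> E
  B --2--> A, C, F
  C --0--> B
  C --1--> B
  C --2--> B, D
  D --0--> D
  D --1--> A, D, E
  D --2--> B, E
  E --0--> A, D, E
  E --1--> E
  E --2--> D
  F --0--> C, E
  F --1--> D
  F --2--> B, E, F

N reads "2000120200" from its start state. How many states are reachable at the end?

6

Start: {A}
read 2: {C}
read 0: {B}
read 0: {C, F}
read 0: {B, C, E}
read 1: {B, E}
read 2: {A, C, D, F}
read 0: {B, C, D, E}
read 2: {A, B, C, D, E, F}
read 0: {A, B, C, D, E, F}
read 0: {A, B, C, D, E, F}
Final reachable set {A, B, C, D, E, F} has 6 states.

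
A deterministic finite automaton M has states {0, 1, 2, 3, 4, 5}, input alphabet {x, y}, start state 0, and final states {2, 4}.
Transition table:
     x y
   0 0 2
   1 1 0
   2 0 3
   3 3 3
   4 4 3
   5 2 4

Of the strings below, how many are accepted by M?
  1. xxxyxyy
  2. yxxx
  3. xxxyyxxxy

0

xxxyxyy: rejected
yxxx: rejected
xxxyyxxxy: rejected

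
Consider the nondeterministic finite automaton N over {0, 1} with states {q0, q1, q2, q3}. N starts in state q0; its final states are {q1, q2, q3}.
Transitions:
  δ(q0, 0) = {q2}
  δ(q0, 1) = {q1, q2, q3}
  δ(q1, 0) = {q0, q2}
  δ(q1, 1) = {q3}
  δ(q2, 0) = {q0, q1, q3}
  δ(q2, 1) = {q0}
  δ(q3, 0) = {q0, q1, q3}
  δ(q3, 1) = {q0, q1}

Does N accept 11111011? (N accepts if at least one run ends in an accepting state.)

accepted

Start: {q0}
read 1: {q1, q2, q3}
read 1: {q0, q1, q3}
read 1: {q0, q1, q2, q3}
read 1: {q0, q1, q2, q3}
read 1: {q0, q1, q2, q3}
read 0: {q0, q1, q2, q3}
read 1: {q0, q1, q2, q3}
read 1: {q0, q1, q2, q3}
Reachable ∩ accepting = {q1, q2, q3} — nonempty.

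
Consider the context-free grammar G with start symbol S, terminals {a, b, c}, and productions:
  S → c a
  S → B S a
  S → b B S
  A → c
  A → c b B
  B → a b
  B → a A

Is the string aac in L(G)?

no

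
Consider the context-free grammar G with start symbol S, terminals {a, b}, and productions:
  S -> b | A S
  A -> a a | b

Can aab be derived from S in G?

yes

S ⇒ AS ⇒ aaS ⇒ aab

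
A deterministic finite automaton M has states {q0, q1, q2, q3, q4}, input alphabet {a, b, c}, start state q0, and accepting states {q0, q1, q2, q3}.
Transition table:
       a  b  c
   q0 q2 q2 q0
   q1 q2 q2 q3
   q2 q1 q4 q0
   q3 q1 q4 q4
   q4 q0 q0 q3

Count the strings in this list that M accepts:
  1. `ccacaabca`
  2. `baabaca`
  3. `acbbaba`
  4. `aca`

`ccacaabca`: accepted
`baabaca`: accepted
`acbbaba`: accepted
`aca`: accepted

4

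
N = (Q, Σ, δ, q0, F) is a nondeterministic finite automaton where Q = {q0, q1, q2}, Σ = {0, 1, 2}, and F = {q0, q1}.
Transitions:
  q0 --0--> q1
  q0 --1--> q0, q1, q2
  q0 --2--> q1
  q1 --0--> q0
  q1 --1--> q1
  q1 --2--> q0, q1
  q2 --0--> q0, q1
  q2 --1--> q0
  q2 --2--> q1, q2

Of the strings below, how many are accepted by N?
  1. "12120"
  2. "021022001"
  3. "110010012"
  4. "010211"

"12120": accepted
"021022001": accepted
"110010012": accepted
"010211": accepted

4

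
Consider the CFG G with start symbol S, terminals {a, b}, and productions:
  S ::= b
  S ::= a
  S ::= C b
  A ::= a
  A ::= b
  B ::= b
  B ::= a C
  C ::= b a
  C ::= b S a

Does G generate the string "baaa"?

no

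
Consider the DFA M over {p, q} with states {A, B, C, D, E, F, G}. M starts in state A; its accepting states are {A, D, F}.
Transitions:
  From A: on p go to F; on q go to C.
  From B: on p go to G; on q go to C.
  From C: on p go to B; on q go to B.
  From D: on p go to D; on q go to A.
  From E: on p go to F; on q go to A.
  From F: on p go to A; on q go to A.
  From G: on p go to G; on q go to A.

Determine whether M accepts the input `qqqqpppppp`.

A --q--> C
C --q--> B
B --q--> C
C --q--> B
B --p--> G
G --p--> G
G --p--> G
G --p--> G
G --p--> G
G --p--> G
End in state G, which is not an accepting state.

rejected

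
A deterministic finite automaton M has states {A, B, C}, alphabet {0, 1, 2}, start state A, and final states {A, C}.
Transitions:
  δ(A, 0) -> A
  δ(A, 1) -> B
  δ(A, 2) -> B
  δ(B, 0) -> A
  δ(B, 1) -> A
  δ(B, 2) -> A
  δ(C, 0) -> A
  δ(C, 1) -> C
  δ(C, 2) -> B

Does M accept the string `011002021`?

A --0--> A
A --1--> B
B --1--> A
A --0--> A
A --0--> A
A --2--> B
B --0--> A
A --2--> B
B --1--> A
End in state A, which is an accepting state.

accepted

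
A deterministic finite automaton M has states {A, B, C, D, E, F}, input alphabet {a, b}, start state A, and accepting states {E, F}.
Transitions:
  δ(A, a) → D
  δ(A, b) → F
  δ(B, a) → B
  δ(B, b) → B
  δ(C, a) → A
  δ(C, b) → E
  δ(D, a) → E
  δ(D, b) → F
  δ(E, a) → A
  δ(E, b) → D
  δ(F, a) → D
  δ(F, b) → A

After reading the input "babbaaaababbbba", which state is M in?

D

A --b--> F
F --a--> D
D --b--> F
F --b--> A
A --a--> D
D --a--> E
E --a--> A
A --a--> D
D --b--> F
F --a--> D
D --b--> F
F --b--> A
A --b--> F
F --b--> A
A --a--> D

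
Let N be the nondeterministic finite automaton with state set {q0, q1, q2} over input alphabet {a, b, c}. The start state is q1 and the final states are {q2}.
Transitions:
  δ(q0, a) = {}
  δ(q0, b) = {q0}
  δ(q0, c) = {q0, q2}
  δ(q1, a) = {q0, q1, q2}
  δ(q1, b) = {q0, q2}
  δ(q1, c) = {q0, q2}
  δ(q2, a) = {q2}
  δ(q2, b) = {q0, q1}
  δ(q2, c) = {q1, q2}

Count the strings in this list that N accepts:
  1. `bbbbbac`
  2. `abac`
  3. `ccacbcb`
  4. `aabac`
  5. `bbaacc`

`bbbbbac`: accepted
`abac`: accepted
`ccacbcb`: accepted
`aabac`: accepted
`bbaacc`: accepted

5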